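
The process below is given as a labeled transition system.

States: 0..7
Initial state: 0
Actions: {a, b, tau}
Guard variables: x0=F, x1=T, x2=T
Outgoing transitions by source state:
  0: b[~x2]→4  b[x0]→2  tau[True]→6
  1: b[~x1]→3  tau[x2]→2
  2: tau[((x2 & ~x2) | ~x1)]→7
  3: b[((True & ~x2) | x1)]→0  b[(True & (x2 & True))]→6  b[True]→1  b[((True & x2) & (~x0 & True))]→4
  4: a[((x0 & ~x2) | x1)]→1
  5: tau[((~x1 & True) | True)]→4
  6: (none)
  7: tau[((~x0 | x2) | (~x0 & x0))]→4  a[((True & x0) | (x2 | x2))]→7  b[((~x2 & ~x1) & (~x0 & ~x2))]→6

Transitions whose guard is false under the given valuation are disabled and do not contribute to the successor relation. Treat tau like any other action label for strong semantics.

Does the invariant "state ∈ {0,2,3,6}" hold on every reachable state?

Inv-set: {0,2,3,6}
R = {0,6}
  0: safe
  6: safe

Answer: INVARIANT HOLDS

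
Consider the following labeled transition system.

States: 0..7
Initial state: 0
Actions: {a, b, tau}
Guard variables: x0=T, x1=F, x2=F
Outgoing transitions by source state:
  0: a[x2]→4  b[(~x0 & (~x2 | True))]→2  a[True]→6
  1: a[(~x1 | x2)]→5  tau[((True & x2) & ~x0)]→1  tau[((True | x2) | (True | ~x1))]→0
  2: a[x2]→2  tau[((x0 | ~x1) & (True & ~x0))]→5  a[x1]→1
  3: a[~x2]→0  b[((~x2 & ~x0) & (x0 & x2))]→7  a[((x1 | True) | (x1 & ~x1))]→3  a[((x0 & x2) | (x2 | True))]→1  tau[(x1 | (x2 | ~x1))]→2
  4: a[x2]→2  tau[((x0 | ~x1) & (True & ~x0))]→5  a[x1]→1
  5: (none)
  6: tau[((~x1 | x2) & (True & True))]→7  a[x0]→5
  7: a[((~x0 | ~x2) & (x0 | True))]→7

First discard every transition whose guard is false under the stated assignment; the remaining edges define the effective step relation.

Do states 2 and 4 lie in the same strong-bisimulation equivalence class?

Compute ~ classes (split until stable):
  π0 = {{0,1,2,3,4,5,6,7}}
  π1 = {{0,7},{1,3,6},{2,4,5}}
  π2 = {{0},{1,6},{2,4,5},{3},{7}}
  π3 = {{0},{1},{2,4,5},{3},{6},{7}}
Fixed point at round 4; 6 class(es).
[2]={2,4,5}  [4]={2,4,5}

Answer: BISIMILAR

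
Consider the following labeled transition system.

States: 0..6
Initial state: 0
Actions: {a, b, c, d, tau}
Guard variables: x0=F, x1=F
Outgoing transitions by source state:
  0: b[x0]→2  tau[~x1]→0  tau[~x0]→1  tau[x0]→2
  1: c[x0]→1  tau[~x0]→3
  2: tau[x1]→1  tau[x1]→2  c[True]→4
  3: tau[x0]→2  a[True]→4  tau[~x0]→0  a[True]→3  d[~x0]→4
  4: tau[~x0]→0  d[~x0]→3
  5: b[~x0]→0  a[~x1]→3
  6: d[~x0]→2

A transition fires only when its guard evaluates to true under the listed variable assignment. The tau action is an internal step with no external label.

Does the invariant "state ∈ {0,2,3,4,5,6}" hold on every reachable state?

Allowed set {0,2,3,4,5,6}
Reachable = {0,1,3,4}
  0: safe
  1: ✗ unsafe
  3: safe
  4: safe
witness against invariant: tau → 1

Answer: INVARIANT VIOLATED at state 1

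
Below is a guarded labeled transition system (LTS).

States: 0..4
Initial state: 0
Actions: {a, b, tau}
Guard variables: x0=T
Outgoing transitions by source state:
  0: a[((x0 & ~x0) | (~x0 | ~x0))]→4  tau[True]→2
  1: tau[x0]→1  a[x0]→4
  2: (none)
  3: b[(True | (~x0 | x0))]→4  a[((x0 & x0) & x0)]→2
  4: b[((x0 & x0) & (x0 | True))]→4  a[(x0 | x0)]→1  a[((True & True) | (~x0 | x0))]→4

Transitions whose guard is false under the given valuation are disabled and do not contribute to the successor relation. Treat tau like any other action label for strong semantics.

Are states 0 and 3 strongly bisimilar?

Answer: NOT BISIMILAR

Trace:
Refine partition for ~:
  π0 = {{0,1,2,3,4}}
  π1 = {{0},{1},{2},{3,4}}
  π2 = {{0},{1},{2},{3},{4}}
5 equivalence class(es) (converged in 3)
0∈{0}, 3∈{3}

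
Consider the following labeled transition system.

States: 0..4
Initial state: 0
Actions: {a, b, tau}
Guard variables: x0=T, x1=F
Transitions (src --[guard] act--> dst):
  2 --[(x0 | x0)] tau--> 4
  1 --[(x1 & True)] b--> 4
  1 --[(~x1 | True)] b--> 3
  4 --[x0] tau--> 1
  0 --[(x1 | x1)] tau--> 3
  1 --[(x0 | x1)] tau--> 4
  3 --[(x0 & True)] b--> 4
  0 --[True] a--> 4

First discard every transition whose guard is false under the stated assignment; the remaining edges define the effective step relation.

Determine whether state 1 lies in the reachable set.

Answer: REACHABLE

Trace:
6 transition(s) survive guard evaluation.
L0 = {0}
L1 = {4}  now seen {0,4}
L2 = {1}  now seen {0,1,4}
L3 = {3}  now seen {0,1,3,4}
Reach set: {0,1,3,4}
trace reaching 1: a·tau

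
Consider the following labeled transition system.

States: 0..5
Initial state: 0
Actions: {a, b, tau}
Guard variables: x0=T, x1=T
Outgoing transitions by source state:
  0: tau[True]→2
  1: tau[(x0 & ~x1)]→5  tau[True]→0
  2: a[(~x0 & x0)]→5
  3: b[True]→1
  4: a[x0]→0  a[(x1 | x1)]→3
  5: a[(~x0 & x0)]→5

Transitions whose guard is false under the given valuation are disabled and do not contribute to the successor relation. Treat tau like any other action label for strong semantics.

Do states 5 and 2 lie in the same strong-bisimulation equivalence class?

Answer: BISIMILAR

Working:
Bisimulation quotient by refinement:
  round 0: {{0,1,2,3,4,5}}
  round 1: {{0,1},{2,5},{3},{4}}
  round 2: {{0},{1},{2,5},{3},{4}}
stable after 3 split(s): 5 block(s)
5∈{2,5}, 2∈{2,5}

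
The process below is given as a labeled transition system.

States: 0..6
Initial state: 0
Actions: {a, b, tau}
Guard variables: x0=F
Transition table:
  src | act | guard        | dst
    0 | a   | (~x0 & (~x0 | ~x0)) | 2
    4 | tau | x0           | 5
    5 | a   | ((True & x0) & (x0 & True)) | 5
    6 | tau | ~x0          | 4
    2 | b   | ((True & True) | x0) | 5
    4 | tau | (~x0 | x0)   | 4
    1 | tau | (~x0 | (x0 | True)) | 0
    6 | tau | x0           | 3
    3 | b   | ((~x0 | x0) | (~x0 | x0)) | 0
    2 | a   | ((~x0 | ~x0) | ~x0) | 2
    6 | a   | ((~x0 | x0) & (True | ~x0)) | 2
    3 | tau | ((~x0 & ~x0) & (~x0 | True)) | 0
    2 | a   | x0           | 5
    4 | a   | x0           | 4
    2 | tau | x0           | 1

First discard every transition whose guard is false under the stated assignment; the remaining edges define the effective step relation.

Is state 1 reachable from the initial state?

9 transition(s) survive guard evaluation.
depth 0: {0}
depth 1: {2}  cumulative {0,2}
depth 2: {5}  cumulative {0,2,5}
Reach set: {0,2,5}

Answer: UNREACHABLE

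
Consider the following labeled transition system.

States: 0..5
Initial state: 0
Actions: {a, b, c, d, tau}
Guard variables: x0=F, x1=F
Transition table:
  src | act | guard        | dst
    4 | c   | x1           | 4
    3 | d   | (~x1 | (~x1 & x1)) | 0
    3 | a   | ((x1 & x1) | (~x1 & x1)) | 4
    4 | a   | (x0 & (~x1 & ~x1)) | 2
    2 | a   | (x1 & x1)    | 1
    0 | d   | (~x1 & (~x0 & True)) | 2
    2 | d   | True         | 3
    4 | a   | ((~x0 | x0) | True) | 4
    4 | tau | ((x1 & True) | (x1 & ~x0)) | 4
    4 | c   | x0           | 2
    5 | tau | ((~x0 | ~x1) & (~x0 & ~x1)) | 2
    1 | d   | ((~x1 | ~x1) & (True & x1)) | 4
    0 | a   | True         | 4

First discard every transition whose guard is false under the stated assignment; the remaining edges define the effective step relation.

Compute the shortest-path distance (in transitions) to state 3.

Layered search for 3:
  depth 0: {0}
  depth 1: {2,4}
  depth 2: {3}
3 enters at depth 2; path d·d

Answer: 2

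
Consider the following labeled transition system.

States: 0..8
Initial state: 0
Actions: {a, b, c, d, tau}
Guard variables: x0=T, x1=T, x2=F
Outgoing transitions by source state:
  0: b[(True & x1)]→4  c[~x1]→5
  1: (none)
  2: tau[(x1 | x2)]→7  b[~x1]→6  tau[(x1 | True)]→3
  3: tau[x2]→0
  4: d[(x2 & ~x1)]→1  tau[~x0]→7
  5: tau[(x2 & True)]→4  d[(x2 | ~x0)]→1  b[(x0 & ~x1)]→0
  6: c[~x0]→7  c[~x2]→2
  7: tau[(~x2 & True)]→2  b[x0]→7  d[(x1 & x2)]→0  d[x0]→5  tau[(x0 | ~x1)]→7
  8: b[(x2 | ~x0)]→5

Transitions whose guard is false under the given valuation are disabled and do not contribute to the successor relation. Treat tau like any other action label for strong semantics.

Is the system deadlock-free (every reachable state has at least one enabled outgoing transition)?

Answer: DEADLOCK at state 4

Working:
Reachable = {0,4}
  0: b→4  [1 exit(s)]
  4: ∅  [no exit]
witness 4: b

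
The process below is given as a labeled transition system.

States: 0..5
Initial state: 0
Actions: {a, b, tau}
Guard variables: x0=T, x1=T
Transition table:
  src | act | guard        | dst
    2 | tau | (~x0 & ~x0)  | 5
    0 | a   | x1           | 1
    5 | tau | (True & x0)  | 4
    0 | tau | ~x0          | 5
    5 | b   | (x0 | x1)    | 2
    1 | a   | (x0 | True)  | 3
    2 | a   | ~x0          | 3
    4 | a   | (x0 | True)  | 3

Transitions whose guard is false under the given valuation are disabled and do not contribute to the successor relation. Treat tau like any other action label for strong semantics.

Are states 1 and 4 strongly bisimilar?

Answer: BISIMILAR

Working:
Compute ~ classes (split until stable):
  π0 = {{0,1,2,3,4,5}}
  π1 = {{0,1,4},{2,3},{5}}
  π2 = {{0},{1,4},{2,3},{5}}
stable after 3 split(s): 4 block(s)
[1]={1,4}  [4]={1,4}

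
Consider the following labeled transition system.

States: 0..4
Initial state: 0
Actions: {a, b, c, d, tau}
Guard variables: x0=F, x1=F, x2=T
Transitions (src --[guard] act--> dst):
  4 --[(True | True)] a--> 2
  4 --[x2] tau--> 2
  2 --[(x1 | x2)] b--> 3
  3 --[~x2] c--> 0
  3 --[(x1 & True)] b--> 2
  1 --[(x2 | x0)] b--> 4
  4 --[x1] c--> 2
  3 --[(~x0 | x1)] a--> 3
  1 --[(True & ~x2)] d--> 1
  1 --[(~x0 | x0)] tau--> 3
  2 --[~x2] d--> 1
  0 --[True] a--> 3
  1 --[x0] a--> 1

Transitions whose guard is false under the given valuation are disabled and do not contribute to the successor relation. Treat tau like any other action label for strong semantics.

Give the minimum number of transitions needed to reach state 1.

Answer: UNREACHABLE

Working:
Layered search for 1:
  L0 = {0}
  L1 = {3}
1 never appears.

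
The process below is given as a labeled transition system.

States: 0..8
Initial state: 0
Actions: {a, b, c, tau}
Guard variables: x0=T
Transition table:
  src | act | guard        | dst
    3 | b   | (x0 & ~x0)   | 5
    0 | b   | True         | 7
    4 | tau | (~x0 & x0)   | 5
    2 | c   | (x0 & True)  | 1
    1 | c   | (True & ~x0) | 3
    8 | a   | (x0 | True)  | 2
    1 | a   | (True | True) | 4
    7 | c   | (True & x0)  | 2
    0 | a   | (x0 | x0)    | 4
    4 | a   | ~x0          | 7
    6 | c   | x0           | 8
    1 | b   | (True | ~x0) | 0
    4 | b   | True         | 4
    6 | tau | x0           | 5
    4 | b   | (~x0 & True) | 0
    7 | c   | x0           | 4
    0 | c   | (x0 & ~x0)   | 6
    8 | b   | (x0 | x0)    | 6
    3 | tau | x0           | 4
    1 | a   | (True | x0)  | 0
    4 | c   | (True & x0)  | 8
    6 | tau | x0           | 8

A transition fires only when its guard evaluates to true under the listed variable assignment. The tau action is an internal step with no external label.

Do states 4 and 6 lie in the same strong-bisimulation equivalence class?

Answer: NOT BISIMILAR

Trace:
Compute ~ classes (split until stable):
  P[0] = {{0,1,2,3,4,5,6,7,8}}
  P[1] = {{0,1,8},{2,7},{3},{4},{5},{6}}
  P[2] = {{0},{1},{2},{3},{4},{5},{6},{7},{8}}
Fixed point at round 3; 9 class(es).
4∈{4}, 6∈{6}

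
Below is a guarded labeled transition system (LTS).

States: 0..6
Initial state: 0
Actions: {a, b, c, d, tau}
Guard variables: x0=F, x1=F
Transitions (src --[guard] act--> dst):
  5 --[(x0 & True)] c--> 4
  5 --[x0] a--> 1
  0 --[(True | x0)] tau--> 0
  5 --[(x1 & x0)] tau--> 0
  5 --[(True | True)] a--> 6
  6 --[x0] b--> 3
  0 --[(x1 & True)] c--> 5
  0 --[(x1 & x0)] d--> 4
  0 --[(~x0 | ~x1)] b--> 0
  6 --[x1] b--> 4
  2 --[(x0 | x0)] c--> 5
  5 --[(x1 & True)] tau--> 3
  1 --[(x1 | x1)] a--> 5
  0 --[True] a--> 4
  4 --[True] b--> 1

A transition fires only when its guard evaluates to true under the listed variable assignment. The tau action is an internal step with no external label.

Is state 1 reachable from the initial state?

5 transition(s) survive guard evaluation.
L0 = {0}
L1 = {4}  now seen {0,4}
L2 = {1}  now seen {0,1,4}
Reach set: {0,1,4}
Path to 1: a·b

Answer: REACHABLE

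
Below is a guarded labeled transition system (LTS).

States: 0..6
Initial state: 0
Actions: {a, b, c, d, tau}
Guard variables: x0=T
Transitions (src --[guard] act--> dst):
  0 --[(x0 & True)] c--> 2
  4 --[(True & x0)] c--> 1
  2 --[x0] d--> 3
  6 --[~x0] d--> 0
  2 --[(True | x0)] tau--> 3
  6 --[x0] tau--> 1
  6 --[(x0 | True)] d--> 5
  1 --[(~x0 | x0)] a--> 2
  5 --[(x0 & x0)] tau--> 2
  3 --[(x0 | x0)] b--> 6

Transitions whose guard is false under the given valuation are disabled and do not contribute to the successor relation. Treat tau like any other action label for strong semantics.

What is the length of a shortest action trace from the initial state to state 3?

Answer: 2

Working:
Layered search for 3:
  depth 0: {0}
  depth 1: {2}
  depth 2: {3}
first hit 3 at d=2 via c·d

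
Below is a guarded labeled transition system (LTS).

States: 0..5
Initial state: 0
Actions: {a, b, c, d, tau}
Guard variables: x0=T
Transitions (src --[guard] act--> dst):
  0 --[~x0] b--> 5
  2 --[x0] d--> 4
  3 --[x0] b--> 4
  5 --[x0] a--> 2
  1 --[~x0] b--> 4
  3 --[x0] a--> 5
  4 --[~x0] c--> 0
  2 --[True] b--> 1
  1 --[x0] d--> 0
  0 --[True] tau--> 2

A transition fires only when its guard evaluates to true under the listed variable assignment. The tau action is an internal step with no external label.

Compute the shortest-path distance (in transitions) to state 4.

Answer: 2

Trace:
BFS to 4:
  Layer 0: {0}
  Layer 1: {2}
  Layer 2: {1,4}
first hit 4 at d=2 via tau·d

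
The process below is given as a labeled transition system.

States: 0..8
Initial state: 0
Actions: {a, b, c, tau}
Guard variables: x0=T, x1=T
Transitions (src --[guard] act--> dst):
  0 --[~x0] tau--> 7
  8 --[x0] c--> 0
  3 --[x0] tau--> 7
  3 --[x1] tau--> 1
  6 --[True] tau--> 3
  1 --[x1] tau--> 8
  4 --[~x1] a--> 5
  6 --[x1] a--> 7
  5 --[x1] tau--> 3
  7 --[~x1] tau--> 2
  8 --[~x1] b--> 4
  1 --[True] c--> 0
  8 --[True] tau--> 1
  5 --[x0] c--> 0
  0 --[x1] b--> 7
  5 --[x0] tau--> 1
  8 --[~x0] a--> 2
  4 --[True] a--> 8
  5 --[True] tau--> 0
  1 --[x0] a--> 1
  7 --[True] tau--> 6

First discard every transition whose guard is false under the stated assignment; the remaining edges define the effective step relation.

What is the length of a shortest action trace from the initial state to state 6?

Breadth-first toward 6:
  depth 0: {0}
  depth 1: {7}
  depth 2: {6}
depth(6)=2, e.g. b·tau

Answer: 2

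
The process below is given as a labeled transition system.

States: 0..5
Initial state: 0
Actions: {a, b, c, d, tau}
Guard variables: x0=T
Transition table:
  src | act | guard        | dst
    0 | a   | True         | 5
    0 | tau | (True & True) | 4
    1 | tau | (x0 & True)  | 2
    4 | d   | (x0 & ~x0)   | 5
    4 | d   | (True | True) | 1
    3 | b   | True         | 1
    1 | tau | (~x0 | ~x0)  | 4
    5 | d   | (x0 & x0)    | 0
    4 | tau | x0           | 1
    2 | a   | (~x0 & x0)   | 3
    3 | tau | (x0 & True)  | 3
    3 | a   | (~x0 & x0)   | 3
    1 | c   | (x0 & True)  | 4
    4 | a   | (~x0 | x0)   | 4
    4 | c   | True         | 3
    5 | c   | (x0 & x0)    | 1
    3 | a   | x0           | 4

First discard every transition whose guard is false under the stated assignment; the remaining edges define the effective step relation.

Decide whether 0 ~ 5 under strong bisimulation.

Compute ~ classes (split until stable):
  π0 = {{0,1,2,3,4,5}}
  π1 = {{0},{1},{2},{3},{4},{5}}
Fixed point at round 2; 6 class(es).
0∈{0}, 5∈{5}

Answer: NOT BISIMILAR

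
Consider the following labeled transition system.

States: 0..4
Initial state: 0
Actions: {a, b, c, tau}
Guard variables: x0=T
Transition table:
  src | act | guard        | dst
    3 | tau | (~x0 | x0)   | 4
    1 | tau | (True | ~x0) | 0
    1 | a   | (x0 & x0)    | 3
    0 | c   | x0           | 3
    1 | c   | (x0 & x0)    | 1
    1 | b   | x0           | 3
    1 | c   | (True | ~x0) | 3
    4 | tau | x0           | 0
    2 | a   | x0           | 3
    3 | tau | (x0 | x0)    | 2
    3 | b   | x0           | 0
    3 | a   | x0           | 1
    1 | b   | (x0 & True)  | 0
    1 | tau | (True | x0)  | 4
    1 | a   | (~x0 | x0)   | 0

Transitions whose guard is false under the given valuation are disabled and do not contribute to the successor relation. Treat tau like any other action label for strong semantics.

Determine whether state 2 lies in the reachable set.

Answer: REACHABLE

Analysis:
15 transition(s) survive guard evaluation.
depth 0: {0}
depth 1: {3}  cumulative {0,3}
depth 2: {1,2,4}  cumulative {0,1,2,3,4}
R = {0,1,2,3,4}
Path to 2: c·tau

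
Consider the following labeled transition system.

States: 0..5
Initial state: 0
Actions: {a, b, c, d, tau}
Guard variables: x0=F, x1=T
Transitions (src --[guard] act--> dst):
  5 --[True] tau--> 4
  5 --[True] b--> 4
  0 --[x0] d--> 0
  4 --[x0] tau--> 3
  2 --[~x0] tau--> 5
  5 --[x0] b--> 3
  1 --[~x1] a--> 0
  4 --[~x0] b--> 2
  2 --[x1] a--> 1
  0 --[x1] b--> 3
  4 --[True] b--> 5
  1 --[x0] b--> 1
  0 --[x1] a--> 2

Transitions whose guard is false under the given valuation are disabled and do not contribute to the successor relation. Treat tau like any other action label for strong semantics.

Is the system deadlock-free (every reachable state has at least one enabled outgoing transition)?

Answer: DEADLOCK at state 1

Trace:
R = {0,1,2,3,4,5}
  0: a→2  b→3  [2 out]
  1: ∅  [deadlock]
  2: a→1  tau→5  [2 out]
  3: ∅  [deadlock]
  4: b→2  b→5  [2 out]
  5: b→4  tau→4  [2 out]
Path to 1: a·a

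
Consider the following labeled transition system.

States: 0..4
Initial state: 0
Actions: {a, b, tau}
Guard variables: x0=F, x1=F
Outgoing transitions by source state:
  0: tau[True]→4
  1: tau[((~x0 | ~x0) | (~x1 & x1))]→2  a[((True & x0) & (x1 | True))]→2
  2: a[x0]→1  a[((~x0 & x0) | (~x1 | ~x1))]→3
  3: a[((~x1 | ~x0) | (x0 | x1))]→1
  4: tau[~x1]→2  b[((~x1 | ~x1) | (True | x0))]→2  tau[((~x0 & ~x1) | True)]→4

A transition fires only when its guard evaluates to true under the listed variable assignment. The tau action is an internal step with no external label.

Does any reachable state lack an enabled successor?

R = {0,1,2,3,4}
  0: tau→4  [1 out]
  1: tau→2  [1 out]
  2: a→3  [1 out]
  3: a→1  [1 out]
  4: b→2  tau→2  tau→4  [3 out]

Answer: DEADLOCK-FREE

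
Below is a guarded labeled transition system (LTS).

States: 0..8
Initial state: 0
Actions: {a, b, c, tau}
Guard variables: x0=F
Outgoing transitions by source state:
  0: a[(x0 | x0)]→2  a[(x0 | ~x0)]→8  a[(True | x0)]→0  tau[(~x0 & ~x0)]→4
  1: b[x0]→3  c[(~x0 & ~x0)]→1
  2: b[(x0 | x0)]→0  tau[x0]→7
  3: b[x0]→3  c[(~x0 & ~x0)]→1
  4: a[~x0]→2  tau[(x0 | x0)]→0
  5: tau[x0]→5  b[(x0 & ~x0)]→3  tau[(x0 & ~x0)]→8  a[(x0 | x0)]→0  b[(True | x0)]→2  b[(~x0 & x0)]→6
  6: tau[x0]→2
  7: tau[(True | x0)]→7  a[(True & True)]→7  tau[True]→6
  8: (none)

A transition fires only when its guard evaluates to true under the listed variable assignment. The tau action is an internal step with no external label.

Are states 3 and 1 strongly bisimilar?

Compute ~ classes (split until stable):
  π0 = {{0,1,2,3,4,5,6,7,8}}
  π1 = {{0,7},{1,3},{2,6,8},{4},{5}}
  π2 = {{0},{1,3},{2,6,8},{4},{5},{7}}
6 equivalence class(es) (converged in 3)
class of 3: {1,3}; class of 1: {1,3}

Answer: BISIMILAR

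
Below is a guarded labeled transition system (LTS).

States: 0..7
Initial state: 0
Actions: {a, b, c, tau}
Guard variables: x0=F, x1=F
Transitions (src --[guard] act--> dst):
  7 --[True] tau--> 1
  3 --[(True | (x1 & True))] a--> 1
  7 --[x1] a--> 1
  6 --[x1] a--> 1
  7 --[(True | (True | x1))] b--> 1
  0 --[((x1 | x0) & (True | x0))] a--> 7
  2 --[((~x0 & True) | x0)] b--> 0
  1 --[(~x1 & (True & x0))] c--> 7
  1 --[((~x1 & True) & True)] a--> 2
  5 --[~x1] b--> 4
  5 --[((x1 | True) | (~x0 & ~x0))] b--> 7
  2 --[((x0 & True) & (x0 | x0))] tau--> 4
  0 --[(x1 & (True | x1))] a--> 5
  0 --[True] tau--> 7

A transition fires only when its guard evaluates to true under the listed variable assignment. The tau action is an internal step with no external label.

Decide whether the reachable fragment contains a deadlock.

Answer: DEADLOCK-FREE

Working:
Reachable = {0,1,2,7}
  0: tau→7  [1 exit(s)]
  1: a→2  [1 exit(s)]
  2: b→0  [1 exit(s)]
  7: b→1  tau→1  [2 exit(s)]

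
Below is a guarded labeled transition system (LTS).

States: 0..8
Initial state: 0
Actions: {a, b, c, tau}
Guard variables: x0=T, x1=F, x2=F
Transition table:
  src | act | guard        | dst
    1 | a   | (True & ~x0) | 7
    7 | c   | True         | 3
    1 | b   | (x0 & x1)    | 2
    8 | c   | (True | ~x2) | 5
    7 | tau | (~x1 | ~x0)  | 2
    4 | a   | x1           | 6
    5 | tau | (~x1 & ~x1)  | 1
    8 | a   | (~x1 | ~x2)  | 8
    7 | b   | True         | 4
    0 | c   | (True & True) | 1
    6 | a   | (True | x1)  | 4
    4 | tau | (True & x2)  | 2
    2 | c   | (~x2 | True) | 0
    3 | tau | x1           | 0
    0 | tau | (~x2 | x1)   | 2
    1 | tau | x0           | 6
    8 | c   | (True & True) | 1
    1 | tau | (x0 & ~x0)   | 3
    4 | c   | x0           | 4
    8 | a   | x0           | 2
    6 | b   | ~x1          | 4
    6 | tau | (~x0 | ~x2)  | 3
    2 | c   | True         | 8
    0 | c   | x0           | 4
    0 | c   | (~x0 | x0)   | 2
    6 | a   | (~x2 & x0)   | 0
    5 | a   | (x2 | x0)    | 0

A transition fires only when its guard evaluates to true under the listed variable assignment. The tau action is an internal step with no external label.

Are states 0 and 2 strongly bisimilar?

Refine partition for ~:
  round 0: {{0,1,2,3,4,5,6,7,8}}
  round 1: {{0},{1},{2,4},{3},{5},{6},{7},{8}}
  round 2: {{0},{1},{2},{3},{4},{5},{6},{7},{8}}
stable after 3 split(s): 9 block(s)
0∈{0}, 2∈{2}

Answer: NOT BISIMILAR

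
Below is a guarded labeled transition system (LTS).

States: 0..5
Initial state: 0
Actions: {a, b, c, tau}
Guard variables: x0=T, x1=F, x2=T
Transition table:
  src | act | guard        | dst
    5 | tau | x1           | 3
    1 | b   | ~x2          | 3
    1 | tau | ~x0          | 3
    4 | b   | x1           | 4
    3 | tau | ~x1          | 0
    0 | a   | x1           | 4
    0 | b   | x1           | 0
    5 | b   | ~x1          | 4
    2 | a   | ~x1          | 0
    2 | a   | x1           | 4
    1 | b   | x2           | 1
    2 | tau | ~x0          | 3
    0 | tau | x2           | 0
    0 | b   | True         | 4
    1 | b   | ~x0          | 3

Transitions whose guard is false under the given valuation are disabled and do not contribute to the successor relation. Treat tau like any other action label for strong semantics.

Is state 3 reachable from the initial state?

After dropping false guards: 6 live edges.
L0 = {0}
L1 = {4}  cumulative {0,4}
R = {0,4}

Answer: UNREACHABLE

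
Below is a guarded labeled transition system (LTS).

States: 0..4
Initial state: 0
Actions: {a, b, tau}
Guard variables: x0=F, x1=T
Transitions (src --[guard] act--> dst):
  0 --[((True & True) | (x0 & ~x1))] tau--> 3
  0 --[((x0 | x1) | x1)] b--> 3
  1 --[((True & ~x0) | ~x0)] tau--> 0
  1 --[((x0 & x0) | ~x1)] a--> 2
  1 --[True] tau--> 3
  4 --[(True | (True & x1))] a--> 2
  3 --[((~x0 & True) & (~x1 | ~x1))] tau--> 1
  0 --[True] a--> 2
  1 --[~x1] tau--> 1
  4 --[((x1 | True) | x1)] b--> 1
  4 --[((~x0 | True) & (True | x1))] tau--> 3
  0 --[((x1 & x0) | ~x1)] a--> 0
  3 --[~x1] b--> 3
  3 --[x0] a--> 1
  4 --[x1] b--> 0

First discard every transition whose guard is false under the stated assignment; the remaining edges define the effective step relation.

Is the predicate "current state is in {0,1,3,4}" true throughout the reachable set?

Answer: INVARIANT VIOLATED at state 2

Analysis:
Inv-set: {0,1,3,4}
Reach set: {0,2,3}
  0: ok
  2: VIOLATES
  3: ok
counterexample path to 2: a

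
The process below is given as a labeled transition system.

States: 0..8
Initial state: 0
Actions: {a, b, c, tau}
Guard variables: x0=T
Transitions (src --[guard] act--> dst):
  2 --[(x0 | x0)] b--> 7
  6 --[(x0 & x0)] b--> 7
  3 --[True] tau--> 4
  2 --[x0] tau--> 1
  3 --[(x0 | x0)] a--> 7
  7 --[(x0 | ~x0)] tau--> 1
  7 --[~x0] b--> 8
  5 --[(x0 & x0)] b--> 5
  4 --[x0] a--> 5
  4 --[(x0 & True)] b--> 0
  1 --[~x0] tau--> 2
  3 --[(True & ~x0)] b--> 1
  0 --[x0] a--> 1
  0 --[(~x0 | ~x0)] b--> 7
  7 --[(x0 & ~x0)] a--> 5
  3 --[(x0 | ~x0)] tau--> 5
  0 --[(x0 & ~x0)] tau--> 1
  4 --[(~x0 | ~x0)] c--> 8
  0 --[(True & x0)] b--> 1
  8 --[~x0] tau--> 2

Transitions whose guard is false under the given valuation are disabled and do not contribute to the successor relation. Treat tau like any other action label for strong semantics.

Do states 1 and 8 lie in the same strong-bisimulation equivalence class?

Refine partition for ~:
  π0 = {{0,1,2,3,4,5,6,7,8}}
  π1 = {{0,4},{1,8},{2},{3},{5,6},{7}}
  π2 = {{0},{1,8},{2},{3},{4},{5},{6},{7}}
stable after 3 split(s): 8 block(s)
1∈{1,8}, 8∈{1,8}

Answer: BISIMILAR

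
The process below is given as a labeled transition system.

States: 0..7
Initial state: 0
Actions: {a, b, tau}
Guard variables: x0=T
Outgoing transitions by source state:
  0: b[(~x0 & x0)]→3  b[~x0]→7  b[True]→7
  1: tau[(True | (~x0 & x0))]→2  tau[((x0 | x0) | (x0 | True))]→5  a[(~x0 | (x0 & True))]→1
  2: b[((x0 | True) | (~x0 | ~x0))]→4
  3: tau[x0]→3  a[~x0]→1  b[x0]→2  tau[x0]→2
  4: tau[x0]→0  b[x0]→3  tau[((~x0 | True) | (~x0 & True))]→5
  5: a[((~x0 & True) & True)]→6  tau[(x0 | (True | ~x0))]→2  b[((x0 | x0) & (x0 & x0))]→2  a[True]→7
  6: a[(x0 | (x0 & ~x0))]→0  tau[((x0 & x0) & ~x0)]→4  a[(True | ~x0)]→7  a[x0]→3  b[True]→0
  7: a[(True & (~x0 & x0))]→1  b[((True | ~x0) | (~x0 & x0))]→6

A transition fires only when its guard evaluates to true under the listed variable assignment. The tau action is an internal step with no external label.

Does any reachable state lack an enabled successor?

Answer: DEADLOCK-FREE

Working:
R = {0,2,3,4,5,6,7}
  0: b→7  [deg 1]
  2: b→4  [deg 1]
  3: b→2  tau→2  tau→3  [deg 3]
  4: b→3  tau→0  tau→5  [deg 3]
  5: a→7  b→2  tau→2  [deg 3]
  6: a→0  a→3  a→7  b→0  [deg 4]
  7: b→6  [deg 1]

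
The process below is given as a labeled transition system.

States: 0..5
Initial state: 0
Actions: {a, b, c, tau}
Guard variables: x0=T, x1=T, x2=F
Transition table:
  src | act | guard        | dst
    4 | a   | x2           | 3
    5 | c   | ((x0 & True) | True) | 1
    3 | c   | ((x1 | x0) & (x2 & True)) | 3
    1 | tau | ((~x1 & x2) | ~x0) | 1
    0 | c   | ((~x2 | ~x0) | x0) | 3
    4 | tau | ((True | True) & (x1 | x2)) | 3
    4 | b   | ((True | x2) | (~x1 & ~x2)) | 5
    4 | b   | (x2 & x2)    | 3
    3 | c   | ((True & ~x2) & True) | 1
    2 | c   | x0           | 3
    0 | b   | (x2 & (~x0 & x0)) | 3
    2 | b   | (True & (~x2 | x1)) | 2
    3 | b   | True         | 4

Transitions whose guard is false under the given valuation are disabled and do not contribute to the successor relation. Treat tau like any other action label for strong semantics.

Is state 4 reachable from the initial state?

After dropping false guards: 8 live edges.
L0 = {0}
L1 = {3}  cumulative {0,3}
L2 = {1,4}  cumulative {0,1,3,4}
L3 = {5}  cumulative {0,1,3,4,5}
Reach set: {0,1,3,4,5}
trace reaching 4: c·b

Answer: REACHABLE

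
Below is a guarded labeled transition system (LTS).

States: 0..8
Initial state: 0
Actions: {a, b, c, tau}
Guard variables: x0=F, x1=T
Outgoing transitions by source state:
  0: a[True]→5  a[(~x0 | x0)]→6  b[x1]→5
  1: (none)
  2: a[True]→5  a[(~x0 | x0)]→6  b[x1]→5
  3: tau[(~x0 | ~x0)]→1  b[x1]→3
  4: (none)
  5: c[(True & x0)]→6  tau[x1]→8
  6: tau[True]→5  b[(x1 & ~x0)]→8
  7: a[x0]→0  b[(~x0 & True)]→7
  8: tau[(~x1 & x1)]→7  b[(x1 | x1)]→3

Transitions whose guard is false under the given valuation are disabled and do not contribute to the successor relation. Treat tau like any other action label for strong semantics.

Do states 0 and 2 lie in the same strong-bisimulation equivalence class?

Refine partition for ~:
  P[0] = {{0,1,2,3,4,5,6,7,8}}
  P[1] = {{0,2},{1,4},{3,6},{5},{7,8}}
  P[2] = {{0,2},{1,4},{3},{5},{6},{7},{8}}
Fixed point at round 3; 7 class(es).
[0]={0,2}  [2]={0,2}

Answer: BISIMILAR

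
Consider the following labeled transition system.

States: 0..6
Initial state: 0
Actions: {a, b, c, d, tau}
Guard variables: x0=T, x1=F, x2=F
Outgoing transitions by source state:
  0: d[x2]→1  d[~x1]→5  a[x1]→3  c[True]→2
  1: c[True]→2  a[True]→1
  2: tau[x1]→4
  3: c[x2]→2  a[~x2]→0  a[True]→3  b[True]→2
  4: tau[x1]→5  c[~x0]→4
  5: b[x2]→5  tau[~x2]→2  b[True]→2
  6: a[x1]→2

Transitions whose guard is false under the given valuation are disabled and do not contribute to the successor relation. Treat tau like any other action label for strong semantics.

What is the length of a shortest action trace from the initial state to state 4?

BFS to 4:
  L0 = {0}
  L1 = {2,5}
4 never appears.

Answer: UNREACHABLE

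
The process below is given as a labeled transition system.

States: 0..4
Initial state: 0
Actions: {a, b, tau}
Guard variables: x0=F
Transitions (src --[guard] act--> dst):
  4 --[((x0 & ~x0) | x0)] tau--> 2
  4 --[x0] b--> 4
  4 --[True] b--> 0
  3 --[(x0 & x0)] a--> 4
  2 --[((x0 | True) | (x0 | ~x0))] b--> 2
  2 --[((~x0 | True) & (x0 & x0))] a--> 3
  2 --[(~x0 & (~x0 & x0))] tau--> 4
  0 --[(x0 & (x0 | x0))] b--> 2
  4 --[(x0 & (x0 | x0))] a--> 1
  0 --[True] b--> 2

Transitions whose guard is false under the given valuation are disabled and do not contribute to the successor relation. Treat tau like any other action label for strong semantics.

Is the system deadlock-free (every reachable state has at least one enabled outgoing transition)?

Reach set: {0,2}
  0: b→2  [deg 1]
  2: b→2  [deg 1]

Answer: DEADLOCK-FREE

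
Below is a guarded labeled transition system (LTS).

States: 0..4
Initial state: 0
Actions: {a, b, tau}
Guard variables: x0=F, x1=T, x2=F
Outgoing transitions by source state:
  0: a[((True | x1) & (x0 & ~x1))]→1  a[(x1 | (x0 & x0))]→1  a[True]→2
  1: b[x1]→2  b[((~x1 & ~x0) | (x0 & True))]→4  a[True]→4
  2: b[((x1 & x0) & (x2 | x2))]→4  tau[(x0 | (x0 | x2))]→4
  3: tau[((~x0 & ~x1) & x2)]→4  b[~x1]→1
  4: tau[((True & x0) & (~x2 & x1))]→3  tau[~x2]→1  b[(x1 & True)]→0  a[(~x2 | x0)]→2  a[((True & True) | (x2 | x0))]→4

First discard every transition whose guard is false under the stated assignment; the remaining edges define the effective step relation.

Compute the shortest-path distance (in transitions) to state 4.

Breadth-first toward 4:
  Layer 0: {0}
  Layer 1: {1,2}
  Layer 2: {4}
depth(4)=2, e.g. a·a

Answer: 2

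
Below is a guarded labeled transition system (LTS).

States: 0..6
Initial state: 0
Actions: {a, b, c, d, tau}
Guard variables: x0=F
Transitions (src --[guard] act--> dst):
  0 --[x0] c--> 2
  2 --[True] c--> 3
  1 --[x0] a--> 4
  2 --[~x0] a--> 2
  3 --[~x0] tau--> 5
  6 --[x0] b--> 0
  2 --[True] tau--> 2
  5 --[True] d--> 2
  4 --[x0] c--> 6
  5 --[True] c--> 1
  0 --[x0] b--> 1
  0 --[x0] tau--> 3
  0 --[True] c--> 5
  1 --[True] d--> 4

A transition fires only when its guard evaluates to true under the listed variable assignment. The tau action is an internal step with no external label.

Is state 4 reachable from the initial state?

Answer: REACHABLE

Trace:
After dropping false guards: 8 live edges.
Layer 0: {0}
Layer 1: {5}  total {0,5}
Layer 2: {1,2}  total {0,1,2,5}
Layer 3: {3,4}  total {0,1,2,3,4,5}
Reach set: {0,1,2,3,4,5}
trace reaching 4: c·c·d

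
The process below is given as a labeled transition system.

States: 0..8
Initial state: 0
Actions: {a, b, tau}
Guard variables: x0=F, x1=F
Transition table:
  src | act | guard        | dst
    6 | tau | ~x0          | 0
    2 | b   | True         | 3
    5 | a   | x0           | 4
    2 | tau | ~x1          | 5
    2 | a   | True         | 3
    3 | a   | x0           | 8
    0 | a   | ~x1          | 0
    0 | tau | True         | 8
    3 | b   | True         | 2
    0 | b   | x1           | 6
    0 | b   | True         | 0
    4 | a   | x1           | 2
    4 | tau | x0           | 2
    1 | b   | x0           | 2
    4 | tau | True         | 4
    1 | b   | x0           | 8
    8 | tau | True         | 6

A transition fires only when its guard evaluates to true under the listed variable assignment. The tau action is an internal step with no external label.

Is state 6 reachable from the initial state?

Answer: REACHABLE

Trace:
10 transition(s) survive guard evaluation.
depth 0: {0}
depth 1: {8}  now seen {0,8}
depth 2: {6}  now seen {0,6,8}
Reach set: {0,6,8}
Path to 6: tau·tau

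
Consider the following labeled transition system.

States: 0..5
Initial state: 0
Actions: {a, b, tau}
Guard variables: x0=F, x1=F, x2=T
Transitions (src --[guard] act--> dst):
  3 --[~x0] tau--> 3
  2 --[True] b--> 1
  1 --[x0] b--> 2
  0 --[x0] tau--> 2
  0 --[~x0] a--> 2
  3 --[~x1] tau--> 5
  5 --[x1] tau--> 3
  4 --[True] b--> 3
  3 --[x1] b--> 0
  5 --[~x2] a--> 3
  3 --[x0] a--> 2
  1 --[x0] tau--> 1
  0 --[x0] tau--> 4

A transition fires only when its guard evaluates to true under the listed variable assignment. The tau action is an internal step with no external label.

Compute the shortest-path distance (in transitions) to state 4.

Answer: UNREACHABLE

Working:
Breadth-first toward 4:
  depth 0: {0}
  depth 1: {2}
  depth 2: {1}
4 never appears.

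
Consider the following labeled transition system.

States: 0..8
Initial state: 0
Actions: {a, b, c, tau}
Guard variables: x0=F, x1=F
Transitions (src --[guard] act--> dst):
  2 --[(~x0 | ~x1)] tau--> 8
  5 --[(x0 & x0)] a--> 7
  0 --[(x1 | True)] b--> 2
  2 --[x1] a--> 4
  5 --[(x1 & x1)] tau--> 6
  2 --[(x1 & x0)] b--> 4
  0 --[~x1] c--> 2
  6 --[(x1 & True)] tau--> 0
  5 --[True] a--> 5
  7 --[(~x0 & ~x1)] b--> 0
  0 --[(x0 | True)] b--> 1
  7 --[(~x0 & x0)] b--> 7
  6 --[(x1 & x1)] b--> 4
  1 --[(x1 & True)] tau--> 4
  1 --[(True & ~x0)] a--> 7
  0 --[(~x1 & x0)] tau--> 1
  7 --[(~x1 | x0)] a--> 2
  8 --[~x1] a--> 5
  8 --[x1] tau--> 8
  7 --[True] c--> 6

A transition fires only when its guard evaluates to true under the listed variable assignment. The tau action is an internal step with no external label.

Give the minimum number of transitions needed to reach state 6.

BFS to 6:
  L0 = {0}
  L1 = {1,2}
  L2 = {7,8}
  L3 = {5,6}
first hit 6 at d=3 via b·a·c

Answer: 3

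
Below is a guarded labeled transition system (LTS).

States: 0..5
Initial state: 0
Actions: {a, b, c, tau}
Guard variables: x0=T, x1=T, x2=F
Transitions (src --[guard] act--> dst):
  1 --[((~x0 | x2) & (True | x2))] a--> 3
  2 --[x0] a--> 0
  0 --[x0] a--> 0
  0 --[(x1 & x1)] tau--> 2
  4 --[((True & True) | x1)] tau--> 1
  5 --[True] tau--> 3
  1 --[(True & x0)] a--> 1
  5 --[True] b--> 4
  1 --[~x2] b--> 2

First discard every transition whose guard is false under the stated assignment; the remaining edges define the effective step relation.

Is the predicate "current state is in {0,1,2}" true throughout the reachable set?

Answer: INVARIANT HOLDS

Working:
Inv-set: {0,1,2}
Reach set: {0,2}
  0: safe
  2: safe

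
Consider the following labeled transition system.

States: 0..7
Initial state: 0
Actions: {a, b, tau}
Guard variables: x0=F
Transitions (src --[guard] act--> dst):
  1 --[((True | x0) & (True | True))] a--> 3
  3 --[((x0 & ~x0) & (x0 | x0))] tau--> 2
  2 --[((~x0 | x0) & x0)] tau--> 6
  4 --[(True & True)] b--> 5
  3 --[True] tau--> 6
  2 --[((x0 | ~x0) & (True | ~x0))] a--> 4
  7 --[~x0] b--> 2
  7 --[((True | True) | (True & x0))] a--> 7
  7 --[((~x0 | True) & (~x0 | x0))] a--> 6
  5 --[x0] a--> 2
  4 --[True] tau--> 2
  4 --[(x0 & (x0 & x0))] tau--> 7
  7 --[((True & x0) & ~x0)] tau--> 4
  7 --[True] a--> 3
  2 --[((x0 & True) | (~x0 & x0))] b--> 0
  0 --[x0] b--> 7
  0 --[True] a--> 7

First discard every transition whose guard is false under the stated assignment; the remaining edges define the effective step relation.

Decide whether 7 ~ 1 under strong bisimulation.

Answer: NOT BISIMILAR

Analysis:
Compute ~ classes (split until stable):
  P[0] = {{0,1,2,3,4,5,6,7}}
  P[1] = {{0,1,2},{3},{4},{5,6},{7}}
  P[2] = {{0},{1},{2},{3},{4},{5,6},{7}}
Fixed point at round 3; 7 class(es).
class of 7: {7}; class of 1: {1}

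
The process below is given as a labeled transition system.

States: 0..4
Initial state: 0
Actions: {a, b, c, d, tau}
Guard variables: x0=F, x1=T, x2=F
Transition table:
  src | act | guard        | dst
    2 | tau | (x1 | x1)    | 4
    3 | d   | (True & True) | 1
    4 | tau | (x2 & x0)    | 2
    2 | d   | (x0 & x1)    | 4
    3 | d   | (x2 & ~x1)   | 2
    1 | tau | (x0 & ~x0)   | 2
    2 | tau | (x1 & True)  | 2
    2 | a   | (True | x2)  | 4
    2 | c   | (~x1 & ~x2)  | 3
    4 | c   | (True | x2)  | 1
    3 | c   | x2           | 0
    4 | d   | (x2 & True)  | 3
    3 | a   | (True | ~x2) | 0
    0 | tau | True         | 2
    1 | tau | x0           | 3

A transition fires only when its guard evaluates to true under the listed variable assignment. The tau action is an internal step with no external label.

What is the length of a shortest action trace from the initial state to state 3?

Answer: UNREACHABLE

Working:
Layered search for 3:
  Layer 0: {0}
  Layer 1: {2}
  Layer 2: {4}
  Layer 3: {1}
3 never appears.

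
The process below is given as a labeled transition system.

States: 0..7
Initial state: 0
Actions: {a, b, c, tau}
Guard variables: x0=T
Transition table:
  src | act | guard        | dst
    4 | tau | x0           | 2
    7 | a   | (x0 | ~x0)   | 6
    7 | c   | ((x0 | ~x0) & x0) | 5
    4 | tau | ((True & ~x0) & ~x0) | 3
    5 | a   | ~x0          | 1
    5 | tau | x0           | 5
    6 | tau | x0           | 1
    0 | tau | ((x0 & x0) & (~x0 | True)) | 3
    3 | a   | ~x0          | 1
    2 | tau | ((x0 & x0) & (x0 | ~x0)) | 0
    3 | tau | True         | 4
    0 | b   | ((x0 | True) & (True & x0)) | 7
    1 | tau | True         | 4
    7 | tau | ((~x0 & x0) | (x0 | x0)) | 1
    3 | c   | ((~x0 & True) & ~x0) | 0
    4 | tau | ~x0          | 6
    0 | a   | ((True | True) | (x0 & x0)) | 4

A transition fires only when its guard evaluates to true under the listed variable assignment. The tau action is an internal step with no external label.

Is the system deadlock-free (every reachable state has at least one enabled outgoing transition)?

Reachable = {0,1,2,3,4,5,6,7}
  0: a→4  b→7  tau→3  [deg 3]
  1: tau→4  [deg 1]
  2: tau→0  [deg 1]
  3: tau→4  [deg 1]
  4: tau→2  [deg 1]
  5: tau→5  [deg 1]
  6: tau→1  [deg 1]
  7: a→6  c→5  tau→1  [deg 3]

Answer: DEADLOCK-FREE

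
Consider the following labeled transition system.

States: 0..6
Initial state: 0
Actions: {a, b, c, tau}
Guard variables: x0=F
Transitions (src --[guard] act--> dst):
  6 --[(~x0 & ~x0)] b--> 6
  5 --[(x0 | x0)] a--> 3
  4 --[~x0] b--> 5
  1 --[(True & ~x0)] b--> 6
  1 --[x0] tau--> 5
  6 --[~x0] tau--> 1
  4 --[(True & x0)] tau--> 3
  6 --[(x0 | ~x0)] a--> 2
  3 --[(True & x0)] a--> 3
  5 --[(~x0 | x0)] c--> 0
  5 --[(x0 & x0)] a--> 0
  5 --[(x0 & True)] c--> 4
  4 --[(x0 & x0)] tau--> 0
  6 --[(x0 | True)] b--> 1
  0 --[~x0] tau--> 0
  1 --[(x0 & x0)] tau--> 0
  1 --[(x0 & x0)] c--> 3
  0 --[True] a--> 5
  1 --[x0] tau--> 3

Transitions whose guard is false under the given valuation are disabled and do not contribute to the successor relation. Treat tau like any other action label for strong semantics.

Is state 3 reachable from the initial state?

Guard filter leaves 9 enabled edge(s).
depth 0: {0}
depth 1: {5}  total {0,5}
R = {0,5}

Answer: UNREACHABLE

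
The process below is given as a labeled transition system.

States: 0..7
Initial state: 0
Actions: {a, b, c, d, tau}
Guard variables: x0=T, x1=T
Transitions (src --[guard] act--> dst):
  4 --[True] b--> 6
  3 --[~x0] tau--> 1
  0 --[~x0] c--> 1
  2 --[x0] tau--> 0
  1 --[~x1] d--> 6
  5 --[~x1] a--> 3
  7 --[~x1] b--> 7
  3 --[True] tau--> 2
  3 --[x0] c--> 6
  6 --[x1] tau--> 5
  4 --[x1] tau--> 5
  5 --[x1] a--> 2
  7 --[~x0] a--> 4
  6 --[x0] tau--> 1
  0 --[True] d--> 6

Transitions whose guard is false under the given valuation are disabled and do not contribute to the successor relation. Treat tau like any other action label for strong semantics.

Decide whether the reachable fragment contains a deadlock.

Answer: DEADLOCK at state 1

Working:
Reachable = {0,1,2,5,6}
  0: d→6  [deg 1]
  1: ∅  [STUCK]
  2: tau→0  [deg 1]
  5: a→2  [deg 1]
  6: tau→1  tau→5  [deg 2]
Path to 1: d·tau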